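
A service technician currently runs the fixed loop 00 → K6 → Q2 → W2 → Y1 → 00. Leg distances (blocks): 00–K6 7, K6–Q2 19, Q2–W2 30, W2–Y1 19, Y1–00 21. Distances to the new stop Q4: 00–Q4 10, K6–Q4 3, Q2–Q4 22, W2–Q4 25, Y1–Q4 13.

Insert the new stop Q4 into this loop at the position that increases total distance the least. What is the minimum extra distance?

Insertion cost between consecutive stops i–j is d(i,Q4) + d(Q4,j) − d(i,j):
  between 00 and K6: 10 + 3 − 7 = 6
  between K6 and Q2: 3 + 22 − 19 = 6
  between Q2 and W2: 22 + 25 − 30 = 17
  between W2 and Y1: 25 + 13 − 19 = 19
  between Y1 and 00: 13 + 10 − 21 = 2
Cheapest insertion is between Y1 and 00, adding 2.
New total = 96 + 2 = 98.

Minimum extra distance: 2 blocks, inserting Q4 between Y1 and 00.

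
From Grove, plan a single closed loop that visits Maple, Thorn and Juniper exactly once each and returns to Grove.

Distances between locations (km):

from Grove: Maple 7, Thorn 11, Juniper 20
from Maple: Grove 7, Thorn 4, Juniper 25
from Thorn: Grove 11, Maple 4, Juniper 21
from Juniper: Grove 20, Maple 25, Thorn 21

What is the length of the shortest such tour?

There are 3 distinct closed tours to check (reversals are equivalent).
Grove - Maple - Thorn - Juniper - Grove: 7+4+21+20 = 52
Grove - Maple - Juniper - Thorn - Grove: 7+25+21+11 = 64
Grove - Thorn - Maple - Juniper - Grove: 11+4+25+20 = 60
The minimum is 52.
One optimal route: Grove → Maple → Thorn → Juniper → Grove (or its reverse).

52 km — the shortest possible round trip.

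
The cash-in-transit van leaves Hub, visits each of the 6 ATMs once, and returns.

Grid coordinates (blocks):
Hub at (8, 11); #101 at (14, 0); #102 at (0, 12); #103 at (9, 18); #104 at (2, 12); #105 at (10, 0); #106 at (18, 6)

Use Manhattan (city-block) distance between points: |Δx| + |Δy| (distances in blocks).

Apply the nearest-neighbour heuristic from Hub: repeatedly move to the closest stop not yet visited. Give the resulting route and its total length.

Hub → [#104:7 / #103:8 / #102:9 / #105:13 / #106:15 / #101:17] → #104 (7)
#104 → [#102:2 / #103:13 / #105:20 / #106:22 / #101:24] → #102 (2)
#102 → [#103:15 / #105:22 / #106:24 / #101:26] → #103 (15)
#103 → [#105:19 / #106:21 / #101:23] → #105 (19)
#105 → [#101:4 / #106:14] → #101 (4)
#101 → [#106:10] → #106 (10)
Return #106→Hub: 15.
Total = 7 + 2 + 15 + 19 + 4 + 10 + 15 = 72.

72 blocks along Hub → #104 → #102 → #103 → #105 → #101 → #106 → Hub.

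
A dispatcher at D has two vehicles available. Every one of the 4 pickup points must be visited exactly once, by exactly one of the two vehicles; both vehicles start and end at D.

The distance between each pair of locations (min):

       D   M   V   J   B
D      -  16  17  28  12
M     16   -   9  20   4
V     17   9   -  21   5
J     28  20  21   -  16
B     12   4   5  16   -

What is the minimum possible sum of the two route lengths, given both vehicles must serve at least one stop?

Minimum combined distance: 98 min.

Check every non-empty split of the stops between the two vehicles; for each half take its own optimal tour:
  {M} + {V, J, B}: 32 + 66 = 98
  {V} + {M, J, B}: 34 + 64 = 98
  {M, V} + {J, B}: 42 + 56 = 98
  {J} + {M, V, B}: 56 + 42 = 98
  {M, J} + {V, B}: 64 + 34 = 98
  {V, J} + {M, B}: 66 + 32 = 98
  … (7 splits in total)
Best: vehicle 1 D → M → D = 32; vehicle 2 D → V → J → B → D = 66; combined 98.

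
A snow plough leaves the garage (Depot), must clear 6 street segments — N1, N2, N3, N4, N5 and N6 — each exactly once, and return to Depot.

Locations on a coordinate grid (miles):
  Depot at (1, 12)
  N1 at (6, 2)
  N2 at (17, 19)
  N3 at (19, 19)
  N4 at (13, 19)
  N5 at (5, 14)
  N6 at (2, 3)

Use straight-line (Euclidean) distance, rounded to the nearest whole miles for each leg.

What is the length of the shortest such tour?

With 6 stops there are 6!/2 = 360 distinct round trips (a route and its reverse cost the same).
Depot → N1 → N2 → N3 → N4 → N5 → N6 → Depot: 11+20+2+6+9+11+9 = 68
Depot → N1 → N2 → N3 → N4 → N6 → N5 → Depot: 11+20+2+6+19+11+4 = 73
Depot → N1 → N2 → N3 → N5 → N4 → N6 → Depot: 11+20+2+15+9+19+9 = 85
Depot → N1 → N2 → N3 → N5 → N6 → N4 → Depot: 11+20+2+15+11+19+14 = 92
Depot → N1 → N2 → N3 → N6 → N4 → N5 → Depot: 11+20+2+23+19+9+4 = 88
Depot → N1 → N2 → N3 → N6 → N5 → N4 → Depot: 11+20+2+23+11+9+14 = 90
Depot → N1 → N2 → N4 → N3 → N5 → N6 → Depot: 11+20+4+6+15+11+9 = 76
Depot → N1 → N2 → N4 → N3 → N6 → N5 → Depot: 11+20+4+6+23+11+4 = 79
… (352 more)
Depot → N5 → N4 → N2 → N3 → N1 → N6 → Depot: 4+9+4+2+21+4+9 = 53  ← best
The minimum is 53.
One optimal route: Depot → N5 → N4 → N2 → N3 → N1 → N6 → Depot (or its reverse).

Shortest round trip = 53 miles.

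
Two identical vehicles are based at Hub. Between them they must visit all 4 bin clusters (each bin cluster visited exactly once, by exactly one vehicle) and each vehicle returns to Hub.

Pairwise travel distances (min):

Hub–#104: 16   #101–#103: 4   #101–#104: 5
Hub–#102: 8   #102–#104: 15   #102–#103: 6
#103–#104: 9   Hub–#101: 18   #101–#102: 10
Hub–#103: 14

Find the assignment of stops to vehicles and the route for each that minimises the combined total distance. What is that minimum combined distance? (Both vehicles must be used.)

55 min — the smallest possible combined total.

Try each way of splitting the stops between the two vehicles (each non-empty) and, for each split, find the best tour for each vehicle:
  {#101} + {#102, #103, #104}: 36 + 39 = 75
  {#102} + {#101, #103, #104}: 16 + 39 = 55
  {#101, #102} + {#103, #104}: 36 + 39 = 75
  {#103} + {#101, #102, #104}: 28 + 39 = 67
  {#101, #103} + {#102, #104}: 36 + 39 = 75
  {#102, #103} + {#101, #104}: 28 + 39 = 67
  … (7 splits in total)
Best: vehicle 1 Hub → #102 → Hub = 16; vehicle 2 Hub → #103 → #101 → #104 → Hub = 39; combined 55.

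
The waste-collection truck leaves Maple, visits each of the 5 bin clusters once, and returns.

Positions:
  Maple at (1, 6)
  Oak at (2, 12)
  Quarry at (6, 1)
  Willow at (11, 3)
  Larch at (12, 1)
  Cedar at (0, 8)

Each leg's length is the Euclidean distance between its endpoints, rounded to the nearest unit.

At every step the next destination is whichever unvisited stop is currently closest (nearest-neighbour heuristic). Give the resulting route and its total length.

37 along Maple → Cedar → Oak → Quarry → Willow → Larch → Maple.

At Maple the remaining stops are Cedar 2, Oak 6, Quarry 7, Willow 10, Larch 12; go to Cedar.
At Cedar the remaining stops are Oak 4, Quarry 9, Willow 12, Larch 14; go to Oak.
At Oak the remaining stops are Quarry 12, Willow 13, Larch 15; go to Quarry.
At Quarry the remaining stops are Willow 5, Larch 6; go to Willow.
At Willow the remaining stops are Larch 2; go to Larch.
Return Larch→Maple: 12.
Total = 2 + 4 + 12 + 5 + 2 + 12 = 37.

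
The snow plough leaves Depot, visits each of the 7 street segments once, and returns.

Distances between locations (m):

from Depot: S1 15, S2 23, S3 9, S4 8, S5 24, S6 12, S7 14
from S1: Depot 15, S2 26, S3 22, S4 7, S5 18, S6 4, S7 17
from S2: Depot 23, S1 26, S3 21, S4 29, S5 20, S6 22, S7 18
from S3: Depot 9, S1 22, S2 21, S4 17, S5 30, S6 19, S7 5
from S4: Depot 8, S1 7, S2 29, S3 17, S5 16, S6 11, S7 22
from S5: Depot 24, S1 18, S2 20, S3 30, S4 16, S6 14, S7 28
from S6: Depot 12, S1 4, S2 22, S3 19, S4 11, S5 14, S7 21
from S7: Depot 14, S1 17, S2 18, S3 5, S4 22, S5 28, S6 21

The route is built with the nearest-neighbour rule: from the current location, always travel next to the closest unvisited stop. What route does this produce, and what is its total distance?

At Depot the remaining stops are S4 8, S3 9, S6 12, S7 14, S1 15, S2 23, S5 24; go to S4.
At S4 the remaining stops are S1 7, S6 11, S5 16, S3 17, S7 22, S2 29; go to S1.
At S1 the remaining stops are S6 4, S7 17, S5 18, S3 22, S2 26; go to S6.
At S6 the remaining stops are S5 14, S3 19, S7 21, S2 22; go to S5.
At S5 the remaining stops are S2 20, S7 28, S3 30; go to S2.
At S2 the remaining stops are S7 18, S3 21; go to S7.
At S7 the remaining stops are S3 5; go to S3.
Return S3→Depot: 9.
Total = 8 + 7 + 4 + 14 + 20 + 18 + 5 + 9 = 85.

Nearest-neighbour total = 85 m; route Depot → S4 → S1 → S6 → S5 → S2 → S7 → S3 → Depot.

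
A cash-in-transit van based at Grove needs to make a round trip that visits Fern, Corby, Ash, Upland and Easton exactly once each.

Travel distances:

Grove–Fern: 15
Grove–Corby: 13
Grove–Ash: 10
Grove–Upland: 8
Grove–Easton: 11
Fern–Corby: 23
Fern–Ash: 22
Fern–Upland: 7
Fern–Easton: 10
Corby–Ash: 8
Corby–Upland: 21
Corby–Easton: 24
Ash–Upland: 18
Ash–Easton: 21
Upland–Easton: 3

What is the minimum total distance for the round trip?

There are 60 distinct closed tours to check (reversals are equivalent).
Grove - Fern - Corby - Ash - Upland - Easton - Grove: 15+23+8+18+3+11 = 78
Grove - Fern - Corby - Ash - Easton - Upland - Grove: 15+23+8+21+3+8 = 78
Grove - Fern - Corby - Upland - Ash - Easton - Grove: 15+23+21+18+21+11 = 109
Grove - Fern - Corby - Upland - Easton - Ash - Grove: 15+23+21+3+21+10 = 93
Grove - Fern - Corby - Easton - Ash - Upland - Grove: 15+23+24+21+18+8 = 109
Grove - Fern - Corby - Easton - Upland - Ash - Grove: 15+23+24+3+18+10 = 93
Grove - Fern - Ash - Corby - Upland - Easton - Grove: 15+22+8+21+3+11 = 80
Grove - Fern - Ash - Corby - Easton - Upland - Grove: 15+22+8+24+3+8 = 80
Grove - Fern - Ash - Upland - Corby - Easton - Grove: 15+22+18+21+24+11 = 111
Grove - Fern - Ash - Upland - Easton - Corby - Grove: 15+22+18+3+24+13 = 95
Grove - Fern - Ash - Easton - Corby - Upland - Grove: 15+22+21+24+21+8 = 111
Grove - Fern - Ash - Easton - Upland - Corby - Grove: 15+22+21+3+21+13 = 95
Grove - Fern - Upland - Corby - Ash - Easton - Grove: 15+7+21+8+21+11 = 83
Grove - Fern - Upland - Corby - Easton - Ash - Grove: 15+7+21+24+21+10 = 98
… (46 more)
Grove - Ash - Corby - Fern - Upland - Easton - Grove: 10+8+23+7+3+11 = 62  ← best
The minimum is 62.
One optimal route: Grove → Ash → Corby → Fern → Upland → Easton → Grove (or its reverse).

Shortest round trip = 62.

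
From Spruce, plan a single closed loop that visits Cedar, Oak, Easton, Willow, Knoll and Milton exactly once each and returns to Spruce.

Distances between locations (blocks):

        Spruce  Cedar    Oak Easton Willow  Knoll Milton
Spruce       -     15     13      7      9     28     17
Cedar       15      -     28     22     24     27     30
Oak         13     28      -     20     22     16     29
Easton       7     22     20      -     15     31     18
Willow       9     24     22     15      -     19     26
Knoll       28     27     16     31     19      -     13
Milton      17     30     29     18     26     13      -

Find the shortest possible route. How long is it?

Minimum total distance: 114 blocks.

Spruce-Cedar-Oak-Easton-Willow-Knoll-Milton-Spruce: 15+28+20+15+19+13+17 = 127
Spruce-Cedar-Oak-Easton-Willow-Milton-Knoll-Spruce: 15+28+20+15+26+13+28 = 145
Spruce-Cedar-Oak-Easton-Knoll-Willow-Milton-Spruce: 15+28+20+31+19+26+17 = 156
Spruce-Cedar-Oak-Easton-Knoll-Milton-Willow-Spruce: 15+28+20+31+13+26+9 = 142
Spruce-Cedar-Oak-Easton-Milton-Willow-Knoll-Spruce: 15+28+20+18+26+19+28 = 154
Spruce-Cedar-Oak-Easton-Milton-Knoll-Willow-Spruce: 15+28+20+18+13+19+9 = 122
Spruce-Cedar-Oak-Willow-Easton-Knoll-Milton-Spruce: 15+28+22+15+31+13+17 = 141
Spruce-Cedar-Oak-Willow-Easton-Milton-Knoll-Spruce: 15+28+22+15+18+13+28 = 139
… (352 more)
Spruce-Cedar-Oak-Knoll-Milton-Easton-Willow-Spruce: 15+28+16+13+18+15+9 = 114  ← best
The minimum is 114.
One optimal route: Spruce → Cedar → Oak → Knoll → Milton → Easton → Willow → Spruce (or its reverse).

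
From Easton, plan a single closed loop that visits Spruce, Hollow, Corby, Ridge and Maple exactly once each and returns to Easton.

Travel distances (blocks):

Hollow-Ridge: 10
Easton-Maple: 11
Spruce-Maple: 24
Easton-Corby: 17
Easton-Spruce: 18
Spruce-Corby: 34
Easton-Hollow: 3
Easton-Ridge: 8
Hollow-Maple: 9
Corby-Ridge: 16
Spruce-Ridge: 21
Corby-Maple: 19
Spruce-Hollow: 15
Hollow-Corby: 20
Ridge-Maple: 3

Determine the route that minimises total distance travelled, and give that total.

Minimum total distance: 78 blocks.

Easton → Spruce → Hollow → Corby → Ridge → Maple → Easton: 18+15+20+16+3+11 = 83
Easton → Spruce → Hollow → Corby → Maple → Ridge → Easton: 18+15+20+19+3+8 = 83
Easton → Spruce → Hollow → Ridge → Corby → Maple → Easton: 18+15+10+16+19+11 = 89
Easton → Spruce → Hollow → Ridge → Maple → Corby → Easton: 18+15+10+3+19+17 = 82
Easton → Spruce → Hollow → Maple → Corby → Ridge → Easton: 18+15+9+19+16+8 = 85
Easton → Spruce → Hollow → Maple → Ridge → Corby → Easton: 18+15+9+3+16+17 = 78
Easton → Spruce → Corby → Hollow → Ridge → Maple → Easton: 18+34+20+10+3+11 = 96
Easton → Spruce → Corby → Hollow → Maple → Ridge → Easton: 18+34+20+9+3+8 = 92
Easton → Spruce → Corby → Ridge → Hollow → Maple → Easton: 18+34+16+10+9+11 = 98
Easton → Spruce → Corby → Ridge → Maple → Hollow → Easton: 18+34+16+3+9+3 = 83
Easton → Spruce → Corby → Maple → Hollow → Ridge → Easton: 18+34+19+9+10+8 = 98
Easton → Spruce → Corby → Maple → Ridge → Hollow → Easton: 18+34+19+3+10+3 = 87
Easton → Spruce → Ridge → Hollow → Corby → Maple → Easton: 18+21+10+20+19+11 = 99
Easton → Spruce → Ridge → Hollow → Maple → Corby → Easton: 18+21+10+9+19+17 = 94
… (46 more)
The minimum is 78.
One optimal route: Easton → Spruce → Hollow → Maple → Ridge → Corby → Easton (or its reverse).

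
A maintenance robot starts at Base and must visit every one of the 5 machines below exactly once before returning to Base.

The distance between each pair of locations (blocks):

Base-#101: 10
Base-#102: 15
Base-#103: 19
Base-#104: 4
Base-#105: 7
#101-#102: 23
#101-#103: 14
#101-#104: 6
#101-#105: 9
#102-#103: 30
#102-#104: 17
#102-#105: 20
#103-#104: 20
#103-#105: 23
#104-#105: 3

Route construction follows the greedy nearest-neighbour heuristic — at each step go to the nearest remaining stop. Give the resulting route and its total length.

At Base the remaining stops are #104 4, #105 7, #101 10, #102 15, #103 19; go to #104.
At #104 the remaining stops are #105 3, #101 6, #102 17, #103 20; go to #105.
At #105 the remaining stops are #101 9, #102 20, #103 23; go to #101.
At #101 the remaining stops are #103 14, #102 23; go to #103.
At #103 the remaining stops are #102 30; go to #102.
Return #102→Base: 15.
Total = 4 + 3 + 9 + 14 + 30 + 15 = 75.

Total distance 75 blocks via the nearest-neighbour route Base → #104 → #105 → #101 → #103 → #102 → Base.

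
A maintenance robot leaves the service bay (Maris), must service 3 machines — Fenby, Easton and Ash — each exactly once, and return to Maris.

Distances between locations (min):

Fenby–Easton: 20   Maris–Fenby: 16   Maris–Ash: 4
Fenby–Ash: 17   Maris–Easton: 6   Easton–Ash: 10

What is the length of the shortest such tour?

47 min — the shortest possible round trip.

Maris-Fenby-Easton-Ash-Maris: 16+20+10+4 = 50
Maris-Fenby-Ash-Easton-Maris: 16+17+10+6 = 49
Maris-Easton-Fenby-Ash-Maris: 6+20+17+4 = 47
The minimum is 47.
One optimal route: Maris → Easton → Fenby → Ash → Maris (or its reverse).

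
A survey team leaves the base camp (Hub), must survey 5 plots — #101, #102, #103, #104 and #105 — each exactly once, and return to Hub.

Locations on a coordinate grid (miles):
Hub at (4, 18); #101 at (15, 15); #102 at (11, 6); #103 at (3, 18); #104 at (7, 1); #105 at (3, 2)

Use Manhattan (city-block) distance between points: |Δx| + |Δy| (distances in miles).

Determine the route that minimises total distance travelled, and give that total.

With 5 stops there are 5!/2 = 60 distinct round trips (a route and its reverse cost the same).
Hub-#101-#102-#103-#104-#105-Hub: 14+13+20+21+5+17 = 90
Hub-#101-#102-#103-#105-#104-Hub: 14+13+20+16+5+20 = 88
Hub-#101-#102-#104-#103-#105-Hub: 14+13+9+21+16+17 = 90
Hub-#101-#102-#104-#105-#103-Hub: 14+13+9+5+16+1 = 58
Hub-#101-#102-#105-#103-#104-Hub: 14+13+12+16+21+20 = 96
Hub-#101-#102-#105-#104-#103-Hub: 14+13+12+5+21+1 = 66
Hub-#101-#103-#102-#104-#105-Hub: 14+15+20+9+5+17 = 80
Hub-#101-#103-#102-#105-#104-Hub: 14+15+20+12+5+20 = 86
Hub-#101-#103-#104-#102-#105-Hub: 14+15+21+9+12+17 = 88
Hub-#101-#103-#104-#105-#102-Hub: 14+15+21+5+12+19 = 86
Hub-#101-#103-#105-#102-#104-Hub: 14+15+16+12+9+20 = 86
Hub-#101-#103-#105-#104-#102-Hub: 14+15+16+5+9+19 = 78
Hub-#101-#104-#102-#103-#105-Hub: 14+22+9+20+16+17 = 98
Hub-#101-#104-#102-#105-#103-Hub: 14+22+9+12+16+1 = 74
… (46 more)
The minimum is 58.
One optimal route: Hub → #101 → #102 → #104 → #105 → #103 → Hub (or its reverse).

58 miles — the shortest possible round trip.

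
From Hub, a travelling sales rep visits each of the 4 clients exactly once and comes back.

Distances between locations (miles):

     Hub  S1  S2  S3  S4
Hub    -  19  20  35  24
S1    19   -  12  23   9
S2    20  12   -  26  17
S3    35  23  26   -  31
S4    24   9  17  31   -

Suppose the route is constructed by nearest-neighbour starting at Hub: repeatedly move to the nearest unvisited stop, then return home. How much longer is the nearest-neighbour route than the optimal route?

Hub: S1=19, S2=20, S4=24, S3=35 ⇒ S1
S1: S4=9, S2=12, S3=23 ⇒ S4
S4: S2=17, S3=31 ⇒ S2
S2: S3=26 ⇒ S3
NN route Hub → S1 → S4 → S2 → S3 → Hub costs 106.
Optimal: Hub → S2 → S3 → S1 → S4 → Hub costs 102 (by enumerating all 12 distinct tours).
Excess = 106 − 102 = 4.

The nearest-neighbour route is 4 miles longer than optimal.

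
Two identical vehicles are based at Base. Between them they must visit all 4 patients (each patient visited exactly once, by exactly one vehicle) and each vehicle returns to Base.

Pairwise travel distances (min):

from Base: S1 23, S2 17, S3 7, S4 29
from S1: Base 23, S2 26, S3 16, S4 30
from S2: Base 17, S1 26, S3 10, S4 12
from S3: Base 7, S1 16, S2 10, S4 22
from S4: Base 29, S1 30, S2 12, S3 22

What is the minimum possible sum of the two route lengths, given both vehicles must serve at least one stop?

96 min — the smallest possible combined total.

Try each way of splitting the stops between the two vehicles (each non-empty) and, for each split, find the best tour for each vehicle:
  {S1} + {S2, S3, S4}: 46 + 58 = 104
  {S2} + {S1, S3, S4}: 34 + 82 = 116
  {S1, S2} + {S3, S4}: 66 + 58 = 124
  {S3} + {S1, S2, S4}: 14 + 82 = 96
  {S1, S3} + {S2, S4}: 46 + 58 = 104
  {S2, S3} + {S1, S4}: 34 + 82 = 116
  … (7 splits in total)
Best: vehicle 1 Base → S3 → Base = 14; vehicle 2 Base → S1 → S4 → S2 → Base = 82; combined 96.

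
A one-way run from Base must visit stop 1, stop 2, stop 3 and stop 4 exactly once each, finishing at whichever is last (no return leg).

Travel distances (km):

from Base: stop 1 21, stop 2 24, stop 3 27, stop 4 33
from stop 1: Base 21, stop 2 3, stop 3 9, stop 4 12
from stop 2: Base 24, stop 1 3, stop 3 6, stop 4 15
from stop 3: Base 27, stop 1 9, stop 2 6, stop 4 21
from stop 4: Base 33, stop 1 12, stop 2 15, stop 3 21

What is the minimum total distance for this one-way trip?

There are 4! = 24 possible orderings.
Base→stop 1→stop 2→stop 3→stop 4: 21+3+6+21 = 51
Base→stop 1→stop 2→stop 4→stop 3: 21+3+15+21 = 60
Base→stop 1→stop 3→stop 2→stop 4: 21+9+6+15 = 51
Base→stop 1→stop 3→stop 4→stop 2: 21+9+21+15 = 66
Base→stop 1→stop 4→stop 2→stop 3: 21+12+15+6 = 54
Base→stop 1→stop 4→stop 3→stop 2: 21+12+21+6 = 60
Base→stop 2→stop 1→stop 3→stop 4: 24+3+9+21 = 57
Base→stop 2→stop 1→stop 4→stop 3: 24+3+12+21 = 60
Base→stop 2→stop 3→stop 1→stop 4: 24+6+9+12 = 51
Base→stop 2→stop 3→stop 4→stop 1: 24+6+21+12 = 63
Base→stop 2→stop 4→stop 1→stop 3: 24+15+12+9 = 60
Base→stop 2→stop 4→stop 3→stop 1: 24+15+21+9 = 69
Base→stop 3→stop 1→stop 2→stop 4: 27+9+3+15 = 54
Base→stop 3→stop 1→stop 4→stop 2: 27+9+12+15 = 63
… (10 more)
Base→stop 3→stop 2→stop 1→stop 4: 27+6+3+12 = 48  ← best
The minimum is 48.
One shortest path: Base → stop 3 → stop 2 → stop 1 → stop 4.

Shortest open route: 48 km.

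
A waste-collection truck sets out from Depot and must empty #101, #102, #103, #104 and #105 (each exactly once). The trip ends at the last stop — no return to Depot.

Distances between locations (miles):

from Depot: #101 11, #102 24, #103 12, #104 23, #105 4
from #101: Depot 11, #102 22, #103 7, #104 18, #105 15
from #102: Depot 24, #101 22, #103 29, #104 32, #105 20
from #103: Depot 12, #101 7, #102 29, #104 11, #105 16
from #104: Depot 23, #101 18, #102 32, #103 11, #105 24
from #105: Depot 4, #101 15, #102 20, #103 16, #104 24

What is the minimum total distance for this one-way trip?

Minimum one-way distance = 64 miles.

There are 5! = 120 possible orderings.
Depot → #101 → #102 → #103 → #104 → #105: 11+22+29+11+24 = 97
Depot → #101 → #102 → #103 → #105 → #104: 11+22+29+16+24 = 102
Depot → #101 → #102 → #104 → #103 → #105: 11+22+32+11+16 = 92
Depot → #101 → #102 → #104 → #105 → #103: 11+22+32+24+16 = 105
Depot → #101 → #102 → #105 → #103 → #104: 11+22+20+16+11 = 80
Depot → #101 → #102 → #105 → #104 → #103: 11+22+20+24+11 = 88
Depot → #101 → #103 → #102 → #104 → #105: 11+7+29+32+24 = 103
Depot → #101 → #103 → #102 → #105 → #104: 11+7+29+20+24 = 91
Depot → #101 → #103 → #104 → #102 → #105: 11+7+11+32+20 = 81
Depot → #101 → #103 → #104 → #105 → #102: 11+7+11+24+20 = 73
Depot → #101 → #103 → #105 → #102 → #104: 11+7+16+20+32 = 86
Depot → #101 → #103 → #105 → #104 → #102: 11+7+16+24+32 = 90
Depot → #101 → #104 → #102 → #103 → #105: 11+18+32+29+16 = 106
Depot → #101 → #104 → #102 → #105 → #103: 11+18+32+20+16 = 97
… (106 more)
Depot → #105 → #102 → #101 → #103 → #104: 4+20+22+7+11 = 64  ← best
The minimum is 64.
One shortest path: Depot → #105 → #102 → #101 → #103 → #104.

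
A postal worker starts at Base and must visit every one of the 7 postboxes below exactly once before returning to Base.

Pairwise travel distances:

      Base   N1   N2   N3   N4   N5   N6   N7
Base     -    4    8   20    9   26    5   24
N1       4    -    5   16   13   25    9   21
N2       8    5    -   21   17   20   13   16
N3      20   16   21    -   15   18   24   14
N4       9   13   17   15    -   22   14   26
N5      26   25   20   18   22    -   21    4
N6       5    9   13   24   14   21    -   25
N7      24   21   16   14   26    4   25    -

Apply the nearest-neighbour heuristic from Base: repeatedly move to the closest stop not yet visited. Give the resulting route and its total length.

Nearest-neighbour total = 95; route Base → N1 → N2 → N6 → N4 → N3 → N7 → N5 → Base.

From Base: distances to unvisited — N1=4, N6=5, N2=8, N4=9, N3=20, N7=24, N5=26. Nearest is N1 (4).
From N1: distances to unvisited — N2=5, N6=9, N4=13, N3=16, N7=21, N5=25. Nearest is N2 (5).
From N2: distances to unvisited — N6=13, N7=16, N4=17, N5=20, N3=21. Nearest is N6 (13).
From N6: distances to unvisited — N4=14, N5=21, N3=24, N7=25. Nearest is N4 (14).
From N4: distances to unvisited — N3=15, N5=22, N7=26. Nearest is N3 (15).
From N3: distances to unvisited — N7=14, N5=18. Nearest is N7 (14).
From N7: distances to unvisited — N5=4. Nearest is N5 (4).
Return N5→Base: 26.
Total = 4 + 5 + 13 + 14 + 15 + 14 + 4 + 26 = 95.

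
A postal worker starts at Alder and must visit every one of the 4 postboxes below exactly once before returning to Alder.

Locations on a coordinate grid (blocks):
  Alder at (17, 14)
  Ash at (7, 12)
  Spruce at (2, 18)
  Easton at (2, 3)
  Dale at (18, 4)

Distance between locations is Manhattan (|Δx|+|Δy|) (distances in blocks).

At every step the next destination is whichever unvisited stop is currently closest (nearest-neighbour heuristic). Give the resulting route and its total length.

Total distance 72 blocks via the nearest-neighbour route Alder → Dale → Easton → Ash → Spruce → Alder.

From Alder: distances to unvisited — Dale=11, Ash=12, Spruce=19, Easton=26. Nearest is Dale (11).
From Dale: distances to unvisited — Easton=17, Ash=19, Spruce=30. Nearest is Easton (17).
From Easton: distances to unvisited — Ash=14, Spruce=15. Nearest is Ash (14).
From Ash: distances to unvisited — Spruce=11. Nearest is Spruce (11).
Return Spruce→Alder: 19.
Total = 11 + 17 + 14 + 11 + 19 = 72.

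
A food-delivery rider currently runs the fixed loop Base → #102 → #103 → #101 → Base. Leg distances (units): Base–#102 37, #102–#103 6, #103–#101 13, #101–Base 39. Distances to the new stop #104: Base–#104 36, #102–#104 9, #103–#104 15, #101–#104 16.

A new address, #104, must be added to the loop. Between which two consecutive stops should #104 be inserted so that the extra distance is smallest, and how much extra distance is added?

Insertion cost between consecutive stops i–j is d(i,#104) + d(#104,j) − d(i,j):
  between Base and #102: 36 + 9 − 37 = 8
  between #102 and #103: 9 + 15 − 6 = 18
  between #103 and #101: 15 + 16 − 13 = 18
  between #101 and Base: 16 + 36 − 39 = 13
Cheapest insertion is between Base and #102, adding 8.
New total = 95 + 8 = 103.

+8 — insert #104 between Base and #102.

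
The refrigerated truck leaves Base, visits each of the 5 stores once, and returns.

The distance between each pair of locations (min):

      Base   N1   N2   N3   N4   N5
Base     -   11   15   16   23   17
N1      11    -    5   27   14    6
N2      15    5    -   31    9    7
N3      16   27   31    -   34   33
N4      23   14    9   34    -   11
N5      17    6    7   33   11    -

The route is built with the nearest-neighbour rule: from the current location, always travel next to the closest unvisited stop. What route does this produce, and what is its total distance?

From Base: distances to unvisited — N1=11, N2=15, N3=16, N5=17, N4=23. Nearest is N1 (11).
From N1: distances to unvisited — N2=5, N5=6, N4=14, N3=27. Nearest is N2 (5).
From N2: distances to unvisited — N5=7, N4=9, N3=31. Nearest is N5 (7).
From N5: distances to unvisited — N4=11, N3=33. Nearest is N4 (11).
From N4: distances to unvisited — N3=34. Nearest is N3 (34).
Return N3→Base: 16.
Total = 11 + 5 + 7 + 11 + 34 + 16 = 84.

Total distance 84 min via the nearest-neighbour route Base → N1 → N2 → N5 → N4 → N3 → Base.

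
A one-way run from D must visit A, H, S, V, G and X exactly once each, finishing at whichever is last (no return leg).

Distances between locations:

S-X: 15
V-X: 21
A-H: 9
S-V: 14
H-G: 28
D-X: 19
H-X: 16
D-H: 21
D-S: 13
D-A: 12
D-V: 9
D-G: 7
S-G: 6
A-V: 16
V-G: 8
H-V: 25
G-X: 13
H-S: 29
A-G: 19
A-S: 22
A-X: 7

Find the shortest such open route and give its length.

There are 6! = 720 possible orderings.
D → A → H → S → V → G → X: 12+9+29+14+8+13 = 85
D → A → H → S → V → X → G: 12+9+29+14+21+13 = 98
D → A → H → S → G → V → X: 12+9+29+6+8+21 = 85
D → A → H → S → G → X → V: 12+9+29+6+13+21 = 90
D → A → H → S → X → V → G: 12+9+29+15+21+8 = 94
D → A → H → S → X → G → V: 12+9+29+15+13+8 = 86
D → A → H → V → S → G → X: 12+9+25+14+6+13 = 79
D → A → H → V → S → X → G: 12+9+25+14+15+13 = 88
… (712 more)
D → V → G → S → X → A → H: 9+8+6+15+7+9 = 54  ← best
The minimum is 54.
One shortest path: D → V → G → S → X → A → H.

54 — the minimum one-way total.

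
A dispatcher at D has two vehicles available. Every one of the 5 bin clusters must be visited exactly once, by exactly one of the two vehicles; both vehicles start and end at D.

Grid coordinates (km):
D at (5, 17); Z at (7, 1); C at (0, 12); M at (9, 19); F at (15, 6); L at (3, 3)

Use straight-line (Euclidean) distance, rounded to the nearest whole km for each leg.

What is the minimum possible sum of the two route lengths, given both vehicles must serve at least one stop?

Minimum combined distance: 52 km.

Try each way of splitting the stops between the two vehicles (each non-empty) and, for each split, find the best tour for each vehicle:
  {Z} + {C, M, F, L}: 32 + 46 = 78
  {C} + {Z, M, F, L}: 14 + 45 = 59
  {Z, C} + {M, F, L}: 36 + 44 = 80
  {M} + {Z, C, F, L}: 8 + 44 = 52
  {Z, M} + {C, F, L}: 38 + 43 = 81
  {C, M} + {Z, F, L}: 22 + 42 = 64
  … (15 splits in total)
Best: vehicle 1 D → M → D = 8; vehicle 2 D → C → L → Z → F → D = 44; combined 52.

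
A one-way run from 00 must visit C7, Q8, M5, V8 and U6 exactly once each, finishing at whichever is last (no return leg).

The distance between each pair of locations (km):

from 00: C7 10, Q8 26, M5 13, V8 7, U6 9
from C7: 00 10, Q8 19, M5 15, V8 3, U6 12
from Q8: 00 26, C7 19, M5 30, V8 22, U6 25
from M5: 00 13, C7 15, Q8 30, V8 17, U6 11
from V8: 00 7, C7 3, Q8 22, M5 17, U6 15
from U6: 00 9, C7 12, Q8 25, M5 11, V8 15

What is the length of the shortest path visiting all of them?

There are 5! = 120 possible orderings.
00 → C7 → Q8 → M5 → V8 → U6: 10+19+30+17+15 = 91
00 → C7 → Q8 → M5 → U6 → V8: 10+19+30+11+15 = 85
00 → C7 → Q8 → V8 → M5 → U6: 10+19+22+17+11 = 79
00 → C7 → Q8 → V8 → U6 → M5: 10+19+22+15+11 = 77
00 → C7 → Q8 → U6 → M5 → V8: 10+19+25+11+17 = 82
00 → C7 → Q8 → U6 → V8 → M5: 10+19+25+15+17 = 86
00 → C7 → M5 → Q8 → V8 → U6: 10+15+30+22+15 = 92
00 → C7 → M5 → Q8 → U6 → V8: 10+15+30+25+15 = 95
00 → C7 → M5 → V8 → Q8 → U6: 10+15+17+22+25 = 89
00 → C7 → M5 → V8 → U6 → Q8: 10+15+17+15+25 = 82
00 → C7 → M5 → U6 → Q8 → V8: 10+15+11+25+22 = 83
00 → C7 → M5 → U6 → V8 → Q8: 10+15+11+15+22 = 73
00 → C7 → V8 → Q8 → M5 → U6: 10+3+22+30+11 = 76
00 → C7 → V8 → Q8 → U6 → M5: 10+3+22+25+11 = 71
… (106 more)
00 → U6 → M5 → V8 → C7 → Q8: 9+11+17+3+19 = 59  ← best
The minimum is 59.
One shortest path: 00 → U6 → M5 → V8 → C7 → Q8.

Shortest open route: 59 km.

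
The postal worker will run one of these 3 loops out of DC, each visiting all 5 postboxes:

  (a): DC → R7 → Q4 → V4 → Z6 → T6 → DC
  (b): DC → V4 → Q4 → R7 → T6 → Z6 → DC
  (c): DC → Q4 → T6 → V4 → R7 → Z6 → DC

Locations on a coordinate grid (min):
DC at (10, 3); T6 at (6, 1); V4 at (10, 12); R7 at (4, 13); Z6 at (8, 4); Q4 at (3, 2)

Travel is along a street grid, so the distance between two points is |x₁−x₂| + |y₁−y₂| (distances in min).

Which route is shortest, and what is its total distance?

(a): 16 + 12 + 17 + 10 + 5 + 6 = 66
(b): 9 + 17 + 12 + 14 + 5 + 3 = 60
(c): 8 + 4 + 15 + 7 + 13 + 3 = 50

Shortest is (c), total 50 min.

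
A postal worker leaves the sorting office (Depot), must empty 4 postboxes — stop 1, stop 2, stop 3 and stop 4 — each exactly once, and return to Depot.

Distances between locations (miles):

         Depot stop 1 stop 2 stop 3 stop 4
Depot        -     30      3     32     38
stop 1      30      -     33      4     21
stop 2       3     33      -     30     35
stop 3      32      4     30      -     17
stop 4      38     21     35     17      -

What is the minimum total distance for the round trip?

Shortest round trip = 89 miles.

Depot - stop 1 - stop 2 - stop 3 - stop 4 - Depot: 30+33+30+17+38 = 148
Depot - stop 1 - stop 2 - stop 4 - stop 3 - Depot: 30+33+35+17+32 = 147
Depot - stop 1 - stop 3 - stop 2 - stop 4 - Depot: 30+4+30+35+38 = 137
Depot - stop 1 - stop 3 - stop 4 - stop 2 - Depot: 30+4+17+35+3 = 89
Depot - stop 1 - stop 4 - stop 2 - stop 3 - Depot: 30+21+35+30+32 = 148
Depot - stop 1 - stop 4 - stop 3 - stop 2 - Depot: 30+21+17+30+3 = 101
Depot - stop 2 - stop 1 - stop 3 - stop 4 - Depot: 3+33+4+17+38 = 95
Depot - stop 2 - stop 1 - stop 4 - stop 3 - Depot: 3+33+21+17+32 = 106
Depot - stop 2 - stop 3 - stop 1 - stop 4 - Depot: 3+30+4+21+38 = 96
Depot - stop 2 - stop 4 - stop 1 - stop 3 - Depot: 3+35+21+4+32 = 95
Depot - stop 3 - stop 1 - stop 2 - stop 4 - Depot: 32+4+33+35+38 = 142
Depot - stop 3 - stop 2 - stop 1 - stop 4 - Depot: 32+30+33+21+38 = 154
The minimum is 89.
One optimal route: Depot → stop 1 → stop 3 → stop 4 → stop 2 → Depot (or its reverse).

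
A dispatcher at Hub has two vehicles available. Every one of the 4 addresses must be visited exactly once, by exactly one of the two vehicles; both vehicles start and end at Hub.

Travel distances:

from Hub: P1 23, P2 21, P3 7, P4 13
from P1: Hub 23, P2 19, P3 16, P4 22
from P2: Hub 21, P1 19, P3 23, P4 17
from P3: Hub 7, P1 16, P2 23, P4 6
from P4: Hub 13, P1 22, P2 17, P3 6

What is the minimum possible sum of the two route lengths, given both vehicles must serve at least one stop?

Minimum combined distance: 86.

There are 2^3 − 1 = 7 ways to divide the 4 stops into two non-empty groups. For each, the best each vehicle can do is its own shortest tour through its group:
  {P1} + {P2, P3, P4}: 46 + 51 = 97
  {P2} + {P1, P3, P4}: 42 + 58 = 100
  {P1, P2} + {P3, P4}: 63 + 26 = 89
  {P3} + {P1, P2, P4}: 14 + 72 = 86
  {P1, P3} + {P2, P4}: 46 + 51 = 97
  {P2, P3} + {P1, P4}: 51 + 58 = 109
  … (7 splits in total)
Best: vehicle 1 Hub → P3 → Hub = 14; vehicle 2 Hub → P1 → P2 → P4 → Hub = 72; combined 86.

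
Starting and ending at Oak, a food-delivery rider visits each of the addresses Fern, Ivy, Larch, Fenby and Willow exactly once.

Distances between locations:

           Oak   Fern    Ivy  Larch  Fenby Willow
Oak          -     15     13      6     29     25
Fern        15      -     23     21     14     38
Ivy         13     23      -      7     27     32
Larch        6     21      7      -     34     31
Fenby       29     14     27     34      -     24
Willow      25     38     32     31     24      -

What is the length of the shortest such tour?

Shortest round trip = 98.

There are 60 distinct closed tours to check (reversals are equivalent).
Oak→Fern→Ivy→Larch→Fenby→Willow→Oak: 15+23+7+34+24+25 = 128
Oak→Fern→Ivy→Larch→Willow→Fenby→Oak: 15+23+7+31+24+29 = 129
Oak→Fern→Ivy→Fenby→Larch→Willow→Oak: 15+23+27+34+31+25 = 155
Oak→Fern→Ivy→Fenby→Willow→Larch→Oak: 15+23+27+24+31+6 = 126
Oak→Fern→Ivy→Willow→Larch→Fenby→Oak: 15+23+32+31+34+29 = 164
Oak→Fern→Ivy→Willow→Fenby→Larch→Oak: 15+23+32+24+34+6 = 134
Oak→Fern→Larch→Ivy→Fenby→Willow→Oak: 15+21+7+27+24+25 = 119
Oak→Fern→Larch→Ivy→Willow→Fenby→Oak: 15+21+7+32+24+29 = 128
Oak→Fern→Larch→Fenby→Ivy→Willow→Oak: 15+21+34+27+32+25 = 154
Oak→Fern→Larch→Fenby→Willow→Ivy→Oak: 15+21+34+24+32+13 = 139
Oak→Fern→Larch→Willow→Ivy→Fenby→Oak: 15+21+31+32+27+29 = 155
Oak→Fern→Larch→Willow→Fenby→Ivy→Oak: 15+21+31+24+27+13 = 131
Oak→Fern→Fenby→Ivy→Larch→Willow→Oak: 15+14+27+7+31+25 = 119
Oak→Fern→Fenby→Ivy→Willow→Larch→Oak: 15+14+27+32+31+6 = 125
… (46 more)
Oak→Fern→Fenby→Willow→Ivy→Larch→Oak: 15+14+24+32+7+6 = 98  ← best
The minimum is 98.
One optimal route: Oak → Fern → Fenby → Willow → Ivy → Larch → Oak (or its reverse).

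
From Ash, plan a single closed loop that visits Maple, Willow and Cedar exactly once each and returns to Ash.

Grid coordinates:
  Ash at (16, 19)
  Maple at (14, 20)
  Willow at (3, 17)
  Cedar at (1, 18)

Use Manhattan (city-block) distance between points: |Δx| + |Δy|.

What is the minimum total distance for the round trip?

36 — the shortest possible round trip.

There are 3 distinct closed tours to check (reversals are equivalent).
Ash→Maple→Willow→Cedar→Ash: 3+14+3+16 = 36
Ash→Maple→Cedar→Willow→Ash: 3+15+3+15 = 36
Ash→Willow→Maple→Cedar→Ash: 15+14+15+16 = 60
The minimum is 36.
One optimal route: Ash → Maple → Willow → Cedar → Ash (or its reverse).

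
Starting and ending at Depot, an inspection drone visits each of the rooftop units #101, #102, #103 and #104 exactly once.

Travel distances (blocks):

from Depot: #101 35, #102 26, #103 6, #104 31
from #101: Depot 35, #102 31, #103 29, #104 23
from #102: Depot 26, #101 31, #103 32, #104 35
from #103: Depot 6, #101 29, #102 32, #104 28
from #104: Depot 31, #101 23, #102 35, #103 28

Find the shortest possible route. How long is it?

There are 12 distinct closed tours to check (reversals are equivalent).
Depot→#101→#102→#103→#104→Depot: 35+31+32+28+31 = 157
Depot→#101→#102→#104→#103→Depot: 35+31+35+28+6 = 135
Depot→#101→#103→#102→#104→Depot: 35+29+32+35+31 = 162
Depot→#101→#103→#104→#102→Depot: 35+29+28+35+26 = 153
Depot→#101→#104→#102→#103→Depot: 35+23+35+32+6 = 131
Depot→#101→#104→#103→#102→Depot: 35+23+28+32+26 = 144
Depot→#102→#101→#103→#104→Depot: 26+31+29+28+31 = 145
Depot→#102→#101→#104→#103→Depot: 26+31+23+28+6 = 114
Depot→#102→#103→#101→#104→Depot: 26+32+29+23+31 = 141
Depot→#102→#104→#101→#103→Depot: 26+35+23+29+6 = 119
Depot→#103→#101→#102→#104→Depot: 6+29+31+35+31 = 132
Depot→#103→#102→#101→#104→Depot: 6+32+31+23+31 = 123
The minimum is 114.
One optimal route: Depot → #102 → #101 → #104 → #103 → Depot (or its reverse).

114 blocks — the shortest possible round trip.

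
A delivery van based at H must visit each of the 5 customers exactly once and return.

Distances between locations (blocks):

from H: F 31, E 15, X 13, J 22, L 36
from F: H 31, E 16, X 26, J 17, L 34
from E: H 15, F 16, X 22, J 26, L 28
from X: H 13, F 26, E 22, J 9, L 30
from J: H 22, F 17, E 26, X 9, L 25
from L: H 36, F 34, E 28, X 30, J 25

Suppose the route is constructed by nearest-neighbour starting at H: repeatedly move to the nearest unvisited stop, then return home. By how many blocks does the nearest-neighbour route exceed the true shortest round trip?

The nearest-neighbour route is 7 blocks longer than optimal.

From H: X=13, E=15, J=22, F=31, L=36 → choose X (13).
From X: J=9, E=22, F=26, L=30 → choose J (9).
From J: F=17, L=25, E=26 → choose F (17).
From F: E=16, L=34 → choose E (16).
From E: L=28 → choose L (28).
NN route H → X → J → F → E → L → H costs 119.
Optimal: H → E → F → L → J → X → H costs 112 (by enumerating all 60 distinct tours).
Excess = 119 − 112 = 7.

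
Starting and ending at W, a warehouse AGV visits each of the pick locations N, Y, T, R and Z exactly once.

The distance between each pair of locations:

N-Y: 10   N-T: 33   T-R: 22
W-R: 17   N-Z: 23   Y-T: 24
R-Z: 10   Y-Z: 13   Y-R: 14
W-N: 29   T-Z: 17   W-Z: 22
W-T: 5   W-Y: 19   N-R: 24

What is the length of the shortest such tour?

With 5 stops there are 5!/2 = 60 distinct round trips (a route and its reverse cost the same).
W-N-Y-T-R-Z-W: 29+10+24+22+10+22 = 117
W-N-Y-T-Z-R-W: 29+10+24+17+10+17 = 107
W-N-Y-R-T-Z-W: 29+10+14+22+17+22 = 114
W-N-Y-R-Z-T-W: 29+10+14+10+17+5 = 85
W-N-Y-Z-T-R-W: 29+10+13+17+22+17 = 108
W-N-Y-Z-R-T-W: 29+10+13+10+22+5 = 89
W-N-T-Y-R-Z-W: 29+33+24+14+10+22 = 132
W-N-T-Y-Z-R-W: 29+33+24+13+10+17 = 126
W-N-T-R-Y-Z-W: 29+33+22+14+13+22 = 133
W-N-T-R-Z-Y-W: 29+33+22+10+13+19 = 126
W-N-T-Z-Y-R-W: 29+33+17+13+14+17 = 123
W-N-T-Z-R-Y-W: 29+33+17+10+14+19 = 122
W-N-R-Y-T-Z-W: 29+24+14+24+17+22 = 130
W-N-R-Y-Z-T-W: 29+24+14+13+17+5 = 102
… (46 more)
The minimum is 85.
One optimal route: W → N → Y → R → Z → T → W (or its reverse).

85 — the shortest possible round trip.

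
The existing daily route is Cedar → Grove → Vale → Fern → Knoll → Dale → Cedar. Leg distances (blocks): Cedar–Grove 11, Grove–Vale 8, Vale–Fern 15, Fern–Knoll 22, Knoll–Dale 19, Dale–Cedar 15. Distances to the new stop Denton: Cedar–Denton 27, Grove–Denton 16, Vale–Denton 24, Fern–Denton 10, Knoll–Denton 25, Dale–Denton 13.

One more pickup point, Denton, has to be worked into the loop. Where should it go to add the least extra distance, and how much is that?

Minimum extra distance: 13 blocks, inserting Denton between Fern and Knoll.

Insertion cost between consecutive stops i–j is d(i,Denton) + d(Denton,j) − d(i,j):
  between Cedar and Grove: 27 + 16 − 11 = 32
  between Grove and Vale: 16 + 24 − 8 = 32
  between Vale and Fern: 24 + 10 − 15 = 19
  between Fern and Knoll: 10 + 25 − 22 = 13
  between Knoll and Dale: 25 + 13 − 19 = 19
  between Dale and Cedar: 13 + 27 − 15 = 25
Cheapest insertion is between Fern and Knoll, adding 13.
New total = 90 + 13 = 103.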